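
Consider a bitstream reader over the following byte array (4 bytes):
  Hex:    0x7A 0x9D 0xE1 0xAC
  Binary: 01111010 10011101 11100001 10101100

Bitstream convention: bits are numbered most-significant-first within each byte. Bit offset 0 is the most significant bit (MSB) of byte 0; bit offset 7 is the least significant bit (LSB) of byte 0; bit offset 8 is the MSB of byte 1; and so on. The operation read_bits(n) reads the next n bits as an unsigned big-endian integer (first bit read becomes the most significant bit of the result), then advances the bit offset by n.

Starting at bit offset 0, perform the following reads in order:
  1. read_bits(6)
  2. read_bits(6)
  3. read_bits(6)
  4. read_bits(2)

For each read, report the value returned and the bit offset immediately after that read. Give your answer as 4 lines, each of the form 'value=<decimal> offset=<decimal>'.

Answer: value=30 offset=6
value=41 offset=12
value=55 offset=18
value=2 offset=20

Derivation:
Read 1: bits[0:6] width=6 -> value=30 (bin 011110); offset now 6 = byte 0 bit 6; 26 bits remain
Read 2: bits[6:12] width=6 -> value=41 (bin 101001); offset now 12 = byte 1 bit 4; 20 bits remain
Read 3: bits[12:18] width=6 -> value=55 (bin 110111); offset now 18 = byte 2 bit 2; 14 bits remain
Read 4: bits[18:20] width=2 -> value=2 (bin 10); offset now 20 = byte 2 bit 4; 12 bits remain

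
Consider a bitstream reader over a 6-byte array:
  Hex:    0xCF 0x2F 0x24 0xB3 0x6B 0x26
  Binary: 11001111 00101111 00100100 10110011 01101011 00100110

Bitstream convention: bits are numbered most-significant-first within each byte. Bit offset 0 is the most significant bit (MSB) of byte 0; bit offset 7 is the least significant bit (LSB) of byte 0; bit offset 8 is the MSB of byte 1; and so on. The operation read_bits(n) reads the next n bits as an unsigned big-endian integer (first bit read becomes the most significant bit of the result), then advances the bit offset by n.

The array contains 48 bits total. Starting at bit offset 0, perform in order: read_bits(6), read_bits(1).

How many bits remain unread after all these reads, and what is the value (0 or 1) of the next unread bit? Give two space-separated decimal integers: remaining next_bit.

Answer: 41 1

Derivation:
Read 1: bits[0:6] width=6 -> value=51 (bin 110011); offset now 6 = byte 0 bit 6; 42 bits remain
Read 2: bits[6:7] width=1 -> value=1 (bin 1); offset now 7 = byte 0 bit 7; 41 bits remain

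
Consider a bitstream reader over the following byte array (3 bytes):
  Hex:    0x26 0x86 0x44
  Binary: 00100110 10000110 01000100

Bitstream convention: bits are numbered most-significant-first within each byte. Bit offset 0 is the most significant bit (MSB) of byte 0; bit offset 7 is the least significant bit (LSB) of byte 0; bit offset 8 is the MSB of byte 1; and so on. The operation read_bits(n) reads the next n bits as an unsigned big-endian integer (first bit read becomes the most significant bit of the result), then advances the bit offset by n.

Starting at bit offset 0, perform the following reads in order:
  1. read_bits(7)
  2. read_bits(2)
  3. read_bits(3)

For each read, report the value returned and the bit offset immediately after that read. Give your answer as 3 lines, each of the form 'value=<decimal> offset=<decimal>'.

Answer: value=19 offset=7
value=1 offset=9
value=0 offset=12

Derivation:
Read 1: bits[0:7] width=7 -> value=19 (bin 0010011); offset now 7 = byte 0 bit 7; 17 bits remain
Read 2: bits[7:9] width=2 -> value=1 (bin 01); offset now 9 = byte 1 bit 1; 15 bits remain
Read 3: bits[9:12] width=3 -> value=0 (bin 000); offset now 12 = byte 1 bit 4; 12 bits remain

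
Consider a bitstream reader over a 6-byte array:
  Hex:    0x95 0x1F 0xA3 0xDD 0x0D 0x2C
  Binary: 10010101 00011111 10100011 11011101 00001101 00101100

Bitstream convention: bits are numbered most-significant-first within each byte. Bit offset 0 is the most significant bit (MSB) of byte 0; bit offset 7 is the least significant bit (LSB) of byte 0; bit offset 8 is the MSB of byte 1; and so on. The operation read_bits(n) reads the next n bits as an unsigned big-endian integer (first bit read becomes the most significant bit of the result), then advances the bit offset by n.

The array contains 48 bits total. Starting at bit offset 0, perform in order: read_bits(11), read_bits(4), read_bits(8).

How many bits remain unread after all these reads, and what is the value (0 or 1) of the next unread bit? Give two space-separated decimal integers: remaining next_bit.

Answer: 25 1

Derivation:
Read 1: bits[0:11] width=11 -> value=1192 (bin 10010101000); offset now 11 = byte 1 bit 3; 37 bits remain
Read 2: bits[11:15] width=4 -> value=15 (bin 1111); offset now 15 = byte 1 bit 7; 33 bits remain
Read 3: bits[15:23] width=8 -> value=209 (bin 11010001); offset now 23 = byte 2 bit 7; 25 bits remain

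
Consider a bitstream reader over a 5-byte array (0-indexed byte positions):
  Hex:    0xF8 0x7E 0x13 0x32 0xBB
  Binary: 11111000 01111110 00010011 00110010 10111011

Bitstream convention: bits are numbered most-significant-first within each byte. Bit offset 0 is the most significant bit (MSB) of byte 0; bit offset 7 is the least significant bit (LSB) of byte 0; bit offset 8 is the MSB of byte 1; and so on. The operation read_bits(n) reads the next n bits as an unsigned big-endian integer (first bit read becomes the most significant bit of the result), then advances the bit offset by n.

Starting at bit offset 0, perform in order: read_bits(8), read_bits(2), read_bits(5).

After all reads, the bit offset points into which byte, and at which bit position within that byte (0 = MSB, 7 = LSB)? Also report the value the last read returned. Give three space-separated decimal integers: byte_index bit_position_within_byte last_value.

Answer: 1 7 31

Derivation:
Read 1: bits[0:8] width=8 -> value=248 (bin 11111000); offset now 8 = byte 1 bit 0; 32 bits remain
Read 2: bits[8:10] width=2 -> value=1 (bin 01); offset now 10 = byte 1 bit 2; 30 bits remain
Read 3: bits[10:15] width=5 -> value=31 (bin 11111); offset now 15 = byte 1 bit 7; 25 bits remain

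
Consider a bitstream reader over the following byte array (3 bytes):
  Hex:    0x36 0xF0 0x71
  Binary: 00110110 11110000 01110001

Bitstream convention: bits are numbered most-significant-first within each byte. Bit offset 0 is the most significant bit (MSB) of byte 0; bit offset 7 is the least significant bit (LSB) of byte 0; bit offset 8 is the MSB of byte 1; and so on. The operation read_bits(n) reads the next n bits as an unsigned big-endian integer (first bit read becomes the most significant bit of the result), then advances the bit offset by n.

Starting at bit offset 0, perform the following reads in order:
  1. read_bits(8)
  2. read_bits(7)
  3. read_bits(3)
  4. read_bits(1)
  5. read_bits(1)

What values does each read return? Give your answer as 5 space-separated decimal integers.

Read 1: bits[0:8] width=8 -> value=54 (bin 00110110); offset now 8 = byte 1 bit 0; 16 bits remain
Read 2: bits[8:15] width=7 -> value=120 (bin 1111000); offset now 15 = byte 1 bit 7; 9 bits remain
Read 3: bits[15:18] width=3 -> value=1 (bin 001); offset now 18 = byte 2 bit 2; 6 bits remain
Read 4: bits[18:19] width=1 -> value=1 (bin 1); offset now 19 = byte 2 bit 3; 5 bits remain
Read 5: bits[19:20] width=1 -> value=1 (bin 1); offset now 20 = byte 2 bit 4; 4 bits remain

Answer: 54 120 1 1 1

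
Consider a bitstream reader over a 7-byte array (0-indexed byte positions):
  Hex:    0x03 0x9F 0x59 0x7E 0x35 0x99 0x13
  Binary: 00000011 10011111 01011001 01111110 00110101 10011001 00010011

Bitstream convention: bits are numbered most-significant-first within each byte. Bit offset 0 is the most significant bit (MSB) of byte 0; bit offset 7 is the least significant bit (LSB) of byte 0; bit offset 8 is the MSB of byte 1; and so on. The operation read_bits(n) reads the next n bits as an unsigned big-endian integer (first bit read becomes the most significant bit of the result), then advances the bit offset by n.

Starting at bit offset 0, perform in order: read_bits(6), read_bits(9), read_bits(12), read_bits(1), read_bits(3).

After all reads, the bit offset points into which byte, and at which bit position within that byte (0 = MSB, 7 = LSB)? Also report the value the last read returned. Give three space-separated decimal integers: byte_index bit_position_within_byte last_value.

Answer: 3 7 7

Derivation:
Read 1: bits[0:6] width=6 -> value=0 (bin 000000); offset now 6 = byte 0 bit 6; 50 bits remain
Read 2: bits[6:15] width=9 -> value=463 (bin 111001111); offset now 15 = byte 1 bit 7; 41 bits remain
Read 3: bits[15:27] width=12 -> value=2763 (bin 101011001011); offset now 27 = byte 3 bit 3; 29 bits remain
Read 4: bits[27:28] width=1 -> value=1 (bin 1); offset now 28 = byte 3 bit 4; 28 bits remain
Read 5: bits[28:31] width=3 -> value=7 (bin 111); offset now 31 = byte 3 bit 7; 25 bits remain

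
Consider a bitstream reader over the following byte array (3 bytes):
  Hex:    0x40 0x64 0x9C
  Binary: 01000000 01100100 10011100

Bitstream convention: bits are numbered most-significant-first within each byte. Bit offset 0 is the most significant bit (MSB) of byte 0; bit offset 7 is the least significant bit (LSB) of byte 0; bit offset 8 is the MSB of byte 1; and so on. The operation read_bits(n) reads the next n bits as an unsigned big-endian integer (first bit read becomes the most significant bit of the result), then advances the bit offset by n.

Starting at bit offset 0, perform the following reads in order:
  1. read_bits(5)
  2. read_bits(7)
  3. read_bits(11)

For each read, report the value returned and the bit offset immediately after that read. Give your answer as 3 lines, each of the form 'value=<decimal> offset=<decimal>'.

Read 1: bits[0:5] width=5 -> value=8 (bin 01000); offset now 5 = byte 0 bit 5; 19 bits remain
Read 2: bits[5:12] width=7 -> value=6 (bin 0000110); offset now 12 = byte 1 bit 4; 12 bits remain
Read 3: bits[12:23] width=11 -> value=590 (bin 01001001110); offset now 23 = byte 2 bit 7; 1 bits remain

Answer: value=8 offset=5
value=6 offset=12
value=590 offset=23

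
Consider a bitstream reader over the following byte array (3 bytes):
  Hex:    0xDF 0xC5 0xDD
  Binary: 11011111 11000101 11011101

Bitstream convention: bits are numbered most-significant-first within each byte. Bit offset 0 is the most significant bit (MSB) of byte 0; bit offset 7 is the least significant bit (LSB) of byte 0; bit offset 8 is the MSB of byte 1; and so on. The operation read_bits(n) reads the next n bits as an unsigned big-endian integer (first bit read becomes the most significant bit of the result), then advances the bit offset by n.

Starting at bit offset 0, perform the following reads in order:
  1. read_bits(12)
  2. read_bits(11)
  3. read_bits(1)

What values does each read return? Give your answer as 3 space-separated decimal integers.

Read 1: bits[0:12] width=12 -> value=3580 (bin 110111111100); offset now 12 = byte 1 bit 4; 12 bits remain
Read 2: bits[12:23] width=11 -> value=750 (bin 01011101110); offset now 23 = byte 2 bit 7; 1 bits remain
Read 3: bits[23:24] width=1 -> value=1 (bin 1); offset now 24 = byte 3 bit 0; 0 bits remain

Answer: 3580 750 1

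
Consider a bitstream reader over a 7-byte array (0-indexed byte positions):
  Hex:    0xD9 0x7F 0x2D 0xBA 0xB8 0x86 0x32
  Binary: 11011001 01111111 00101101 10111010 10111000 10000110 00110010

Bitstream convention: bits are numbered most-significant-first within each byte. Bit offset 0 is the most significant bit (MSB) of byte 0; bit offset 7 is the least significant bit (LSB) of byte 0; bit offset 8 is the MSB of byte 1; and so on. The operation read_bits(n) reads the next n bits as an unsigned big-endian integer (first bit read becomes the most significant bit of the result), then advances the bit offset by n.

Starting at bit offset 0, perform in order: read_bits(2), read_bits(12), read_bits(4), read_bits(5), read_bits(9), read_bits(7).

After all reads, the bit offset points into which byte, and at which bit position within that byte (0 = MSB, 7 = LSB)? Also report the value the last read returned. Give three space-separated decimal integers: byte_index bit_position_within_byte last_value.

Read 1: bits[0:2] width=2 -> value=3 (bin 11); offset now 2 = byte 0 bit 2; 54 bits remain
Read 2: bits[2:14] width=12 -> value=1631 (bin 011001011111); offset now 14 = byte 1 bit 6; 42 bits remain
Read 3: bits[14:18] width=4 -> value=12 (bin 1100); offset now 18 = byte 2 bit 2; 38 bits remain
Read 4: bits[18:23] width=5 -> value=22 (bin 10110); offset now 23 = byte 2 bit 7; 33 bits remain
Read 5: bits[23:32] width=9 -> value=442 (bin 110111010); offset now 32 = byte 4 bit 0; 24 bits remain
Read 6: bits[32:39] width=7 -> value=92 (bin 1011100); offset now 39 = byte 4 bit 7; 17 bits remain

Answer: 4 7 92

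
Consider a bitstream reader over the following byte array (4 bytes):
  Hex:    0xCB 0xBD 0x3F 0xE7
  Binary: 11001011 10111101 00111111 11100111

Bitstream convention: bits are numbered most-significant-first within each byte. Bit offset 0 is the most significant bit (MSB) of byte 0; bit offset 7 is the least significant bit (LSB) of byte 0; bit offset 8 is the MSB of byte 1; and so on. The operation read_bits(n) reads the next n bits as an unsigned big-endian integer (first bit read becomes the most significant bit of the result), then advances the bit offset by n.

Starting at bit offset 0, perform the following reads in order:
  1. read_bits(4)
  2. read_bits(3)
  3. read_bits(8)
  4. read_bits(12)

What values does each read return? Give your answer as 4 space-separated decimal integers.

Answer: 12 5 222 2559

Derivation:
Read 1: bits[0:4] width=4 -> value=12 (bin 1100); offset now 4 = byte 0 bit 4; 28 bits remain
Read 2: bits[4:7] width=3 -> value=5 (bin 101); offset now 7 = byte 0 bit 7; 25 bits remain
Read 3: bits[7:15] width=8 -> value=222 (bin 11011110); offset now 15 = byte 1 bit 7; 17 bits remain
Read 4: bits[15:27] width=12 -> value=2559 (bin 100111111111); offset now 27 = byte 3 bit 3; 5 bits remain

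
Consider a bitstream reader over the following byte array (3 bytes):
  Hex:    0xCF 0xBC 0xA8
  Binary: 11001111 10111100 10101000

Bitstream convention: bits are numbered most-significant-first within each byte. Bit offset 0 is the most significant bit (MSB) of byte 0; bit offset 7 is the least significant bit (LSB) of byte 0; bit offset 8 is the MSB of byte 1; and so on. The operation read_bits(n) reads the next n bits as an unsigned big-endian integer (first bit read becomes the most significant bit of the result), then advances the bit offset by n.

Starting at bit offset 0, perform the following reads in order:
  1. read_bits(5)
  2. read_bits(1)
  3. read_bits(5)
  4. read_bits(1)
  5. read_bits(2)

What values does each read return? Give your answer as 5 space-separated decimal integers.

Read 1: bits[0:5] width=5 -> value=25 (bin 11001); offset now 5 = byte 0 bit 5; 19 bits remain
Read 2: bits[5:6] width=1 -> value=1 (bin 1); offset now 6 = byte 0 bit 6; 18 bits remain
Read 3: bits[6:11] width=5 -> value=29 (bin 11101); offset now 11 = byte 1 bit 3; 13 bits remain
Read 4: bits[11:12] width=1 -> value=1 (bin 1); offset now 12 = byte 1 bit 4; 12 bits remain
Read 5: bits[12:14] width=2 -> value=3 (bin 11); offset now 14 = byte 1 bit 6; 10 bits remain

Answer: 25 1 29 1 3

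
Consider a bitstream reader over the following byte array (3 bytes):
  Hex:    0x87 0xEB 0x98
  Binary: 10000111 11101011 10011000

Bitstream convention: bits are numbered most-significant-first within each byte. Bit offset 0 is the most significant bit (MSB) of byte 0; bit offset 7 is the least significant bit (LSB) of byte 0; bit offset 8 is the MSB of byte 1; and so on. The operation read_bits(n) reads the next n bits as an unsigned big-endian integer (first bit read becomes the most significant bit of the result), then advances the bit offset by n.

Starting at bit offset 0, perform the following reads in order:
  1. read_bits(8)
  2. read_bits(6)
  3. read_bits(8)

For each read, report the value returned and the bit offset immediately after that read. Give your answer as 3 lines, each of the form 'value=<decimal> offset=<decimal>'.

Answer: value=135 offset=8
value=58 offset=14
value=230 offset=22

Derivation:
Read 1: bits[0:8] width=8 -> value=135 (bin 10000111); offset now 8 = byte 1 bit 0; 16 bits remain
Read 2: bits[8:14] width=6 -> value=58 (bin 111010); offset now 14 = byte 1 bit 6; 10 bits remain
Read 3: bits[14:22] width=8 -> value=230 (bin 11100110); offset now 22 = byte 2 bit 6; 2 bits remain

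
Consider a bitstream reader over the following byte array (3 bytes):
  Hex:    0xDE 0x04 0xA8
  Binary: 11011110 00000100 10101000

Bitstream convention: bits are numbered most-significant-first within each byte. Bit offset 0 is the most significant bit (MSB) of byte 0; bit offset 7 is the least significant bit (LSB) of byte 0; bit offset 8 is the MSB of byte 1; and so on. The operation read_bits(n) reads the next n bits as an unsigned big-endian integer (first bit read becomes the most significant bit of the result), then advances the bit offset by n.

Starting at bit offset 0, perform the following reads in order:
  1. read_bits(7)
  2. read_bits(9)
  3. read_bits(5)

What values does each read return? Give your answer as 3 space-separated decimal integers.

Answer: 111 4 21

Derivation:
Read 1: bits[0:7] width=7 -> value=111 (bin 1101111); offset now 7 = byte 0 bit 7; 17 bits remain
Read 2: bits[7:16] width=9 -> value=4 (bin 000000100); offset now 16 = byte 2 bit 0; 8 bits remain
Read 3: bits[16:21] width=5 -> value=21 (bin 10101); offset now 21 = byte 2 bit 5; 3 bits remain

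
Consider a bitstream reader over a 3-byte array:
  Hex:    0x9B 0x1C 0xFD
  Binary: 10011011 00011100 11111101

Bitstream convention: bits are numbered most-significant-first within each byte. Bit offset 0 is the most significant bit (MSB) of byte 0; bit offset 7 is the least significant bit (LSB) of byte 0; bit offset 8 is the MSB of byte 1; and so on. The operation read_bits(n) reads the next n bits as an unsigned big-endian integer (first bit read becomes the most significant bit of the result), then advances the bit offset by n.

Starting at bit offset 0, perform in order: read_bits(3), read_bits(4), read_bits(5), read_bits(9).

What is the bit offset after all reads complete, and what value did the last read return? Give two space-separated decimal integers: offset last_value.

Read 1: bits[0:3] width=3 -> value=4 (bin 100); offset now 3 = byte 0 bit 3; 21 bits remain
Read 2: bits[3:7] width=4 -> value=13 (bin 1101); offset now 7 = byte 0 bit 7; 17 bits remain
Read 3: bits[7:12] width=5 -> value=17 (bin 10001); offset now 12 = byte 1 bit 4; 12 bits remain
Read 4: bits[12:21] width=9 -> value=415 (bin 110011111); offset now 21 = byte 2 bit 5; 3 bits remain

Answer: 21 415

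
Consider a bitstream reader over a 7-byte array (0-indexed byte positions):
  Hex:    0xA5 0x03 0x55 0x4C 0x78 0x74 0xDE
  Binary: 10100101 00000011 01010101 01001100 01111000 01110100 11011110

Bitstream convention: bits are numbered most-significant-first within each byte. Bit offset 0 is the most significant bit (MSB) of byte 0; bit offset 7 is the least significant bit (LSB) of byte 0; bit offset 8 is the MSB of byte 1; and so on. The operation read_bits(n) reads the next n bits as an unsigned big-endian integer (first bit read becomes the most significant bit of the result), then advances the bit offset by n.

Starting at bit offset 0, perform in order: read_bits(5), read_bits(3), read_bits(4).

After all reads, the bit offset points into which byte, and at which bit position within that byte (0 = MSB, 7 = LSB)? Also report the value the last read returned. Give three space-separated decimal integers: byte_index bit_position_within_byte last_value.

Read 1: bits[0:5] width=5 -> value=20 (bin 10100); offset now 5 = byte 0 bit 5; 51 bits remain
Read 2: bits[5:8] width=3 -> value=5 (bin 101); offset now 8 = byte 1 bit 0; 48 bits remain
Read 3: bits[8:12] width=4 -> value=0 (bin 0000); offset now 12 = byte 1 bit 4; 44 bits remain

Answer: 1 4 0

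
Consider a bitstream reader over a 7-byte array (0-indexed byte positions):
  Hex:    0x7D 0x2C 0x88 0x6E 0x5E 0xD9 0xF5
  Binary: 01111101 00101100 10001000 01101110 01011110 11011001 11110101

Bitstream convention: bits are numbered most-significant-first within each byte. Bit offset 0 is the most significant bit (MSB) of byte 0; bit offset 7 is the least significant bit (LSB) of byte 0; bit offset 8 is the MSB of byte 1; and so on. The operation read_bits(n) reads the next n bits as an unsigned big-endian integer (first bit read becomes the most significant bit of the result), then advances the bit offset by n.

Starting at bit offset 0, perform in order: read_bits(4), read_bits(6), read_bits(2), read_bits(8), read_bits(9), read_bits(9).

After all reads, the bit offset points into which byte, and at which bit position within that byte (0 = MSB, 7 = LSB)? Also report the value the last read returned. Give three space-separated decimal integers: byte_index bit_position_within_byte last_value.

Read 1: bits[0:4] width=4 -> value=7 (bin 0111); offset now 4 = byte 0 bit 4; 52 bits remain
Read 2: bits[4:10] width=6 -> value=52 (bin 110100); offset now 10 = byte 1 bit 2; 46 bits remain
Read 3: bits[10:12] width=2 -> value=2 (bin 10); offset now 12 = byte 1 bit 4; 44 bits remain
Read 4: bits[12:20] width=8 -> value=200 (bin 11001000); offset now 20 = byte 2 bit 4; 36 bits remain
Read 5: bits[20:29] width=9 -> value=269 (bin 100001101); offset now 29 = byte 3 bit 5; 27 bits remain
Read 6: bits[29:38] width=9 -> value=407 (bin 110010111); offset now 38 = byte 4 bit 6; 18 bits remain

Answer: 4 6 407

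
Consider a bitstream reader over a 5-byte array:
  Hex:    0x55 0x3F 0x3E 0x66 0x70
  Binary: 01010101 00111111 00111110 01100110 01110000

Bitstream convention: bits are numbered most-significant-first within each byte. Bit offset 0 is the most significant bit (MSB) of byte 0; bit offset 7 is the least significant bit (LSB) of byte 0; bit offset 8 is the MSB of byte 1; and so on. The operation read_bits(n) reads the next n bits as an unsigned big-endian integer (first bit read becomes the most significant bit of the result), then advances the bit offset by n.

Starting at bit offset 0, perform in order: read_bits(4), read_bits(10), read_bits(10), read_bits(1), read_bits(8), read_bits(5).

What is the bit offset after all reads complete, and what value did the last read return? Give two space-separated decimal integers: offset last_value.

Read 1: bits[0:4] width=4 -> value=5 (bin 0101); offset now 4 = byte 0 bit 4; 36 bits remain
Read 2: bits[4:14] width=10 -> value=335 (bin 0101001111); offset now 14 = byte 1 bit 6; 26 bits remain
Read 3: bits[14:24] width=10 -> value=830 (bin 1100111110); offset now 24 = byte 3 bit 0; 16 bits remain
Read 4: bits[24:25] width=1 -> value=0 (bin 0); offset now 25 = byte 3 bit 1; 15 bits remain
Read 5: bits[25:33] width=8 -> value=204 (bin 11001100); offset now 33 = byte 4 bit 1; 7 bits remain
Read 6: bits[33:38] width=5 -> value=28 (bin 11100); offset now 38 = byte 4 bit 6; 2 bits remain

Answer: 38 28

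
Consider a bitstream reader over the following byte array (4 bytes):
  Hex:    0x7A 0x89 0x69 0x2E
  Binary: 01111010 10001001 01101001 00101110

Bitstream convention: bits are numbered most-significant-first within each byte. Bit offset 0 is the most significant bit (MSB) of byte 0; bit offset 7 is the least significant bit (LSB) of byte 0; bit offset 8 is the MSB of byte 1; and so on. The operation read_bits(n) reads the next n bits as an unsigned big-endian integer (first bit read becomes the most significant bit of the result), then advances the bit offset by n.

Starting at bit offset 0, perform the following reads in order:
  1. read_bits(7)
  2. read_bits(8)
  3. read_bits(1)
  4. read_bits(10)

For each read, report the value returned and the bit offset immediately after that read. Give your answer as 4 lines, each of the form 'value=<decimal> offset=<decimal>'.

Answer: value=61 offset=7
value=68 offset=15
value=1 offset=16
value=420 offset=26

Derivation:
Read 1: bits[0:7] width=7 -> value=61 (bin 0111101); offset now 7 = byte 0 bit 7; 25 bits remain
Read 2: bits[7:15] width=8 -> value=68 (bin 01000100); offset now 15 = byte 1 bit 7; 17 bits remain
Read 3: bits[15:16] width=1 -> value=1 (bin 1); offset now 16 = byte 2 bit 0; 16 bits remain
Read 4: bits[16:26] width=10 -> value=420 (bin 0110100100); offset now 26 = byte 3 bit 2; 6 bits remain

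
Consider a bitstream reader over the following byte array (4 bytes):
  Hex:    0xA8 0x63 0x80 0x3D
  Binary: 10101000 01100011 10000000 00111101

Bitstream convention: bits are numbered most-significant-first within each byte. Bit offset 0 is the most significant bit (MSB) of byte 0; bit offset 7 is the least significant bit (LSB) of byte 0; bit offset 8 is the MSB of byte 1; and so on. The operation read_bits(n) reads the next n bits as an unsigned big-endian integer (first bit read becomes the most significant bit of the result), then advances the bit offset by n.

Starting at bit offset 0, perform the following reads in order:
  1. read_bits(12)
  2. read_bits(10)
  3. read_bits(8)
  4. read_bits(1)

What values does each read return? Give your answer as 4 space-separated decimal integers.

Read 1: bits[0:12] width=12 -> value=2694 (bin 101010000110); offset now 12 = byte 1 bit 4; 20 bits remain
Read 2: bits[12:22] width=10 -> value=224 (bin 0011100000); offset now 22 = byte 2 bit 6; 10 bits remain
Read 3: bits[22:30] width=8 -> value=15 (bin 00001111); offset now 30 = byte 3 bit 6; 2 bits remain
Read 4: bits[30:31] width=1 -> value=0 (bin 0); offset now 31 = byte 3 bit 7; 1 bits remain

Answer: 2694 224 15 0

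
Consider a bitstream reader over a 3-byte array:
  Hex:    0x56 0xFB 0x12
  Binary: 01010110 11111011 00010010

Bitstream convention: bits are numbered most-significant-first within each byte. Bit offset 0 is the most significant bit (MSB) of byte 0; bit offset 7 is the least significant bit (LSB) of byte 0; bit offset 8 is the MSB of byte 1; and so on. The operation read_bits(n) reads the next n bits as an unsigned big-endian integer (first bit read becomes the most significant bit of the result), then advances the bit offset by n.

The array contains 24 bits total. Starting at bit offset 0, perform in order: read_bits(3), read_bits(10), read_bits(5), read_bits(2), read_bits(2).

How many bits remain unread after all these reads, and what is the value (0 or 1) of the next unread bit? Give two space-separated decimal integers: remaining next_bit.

Read 1: bits[0:3] width=3 -> value=2 (bin 010); offset now 3 = byte 0 bit 3; 21 bits remain
Read 2: bits[3:13] width=10 -> value=735 (bin 1011011111); offset now 13 = byte 1 bit 5; 11 bits remain
Read 3: bits[13:18] width=5 -> value=12 (bin 01100); offset now 18 = byte 2 bit 2; 6 bits remain
Read 4: bits[18:20] width=2 -> value=1 (bin 01); offset now 20 = byte 2 bit 4; 4 bits remain
Read 5: bits[20:22] width=2 -> value=0 (bin 00); offset now 22 = byte 2 bit 6; 2 bits remain

Answer: 2 1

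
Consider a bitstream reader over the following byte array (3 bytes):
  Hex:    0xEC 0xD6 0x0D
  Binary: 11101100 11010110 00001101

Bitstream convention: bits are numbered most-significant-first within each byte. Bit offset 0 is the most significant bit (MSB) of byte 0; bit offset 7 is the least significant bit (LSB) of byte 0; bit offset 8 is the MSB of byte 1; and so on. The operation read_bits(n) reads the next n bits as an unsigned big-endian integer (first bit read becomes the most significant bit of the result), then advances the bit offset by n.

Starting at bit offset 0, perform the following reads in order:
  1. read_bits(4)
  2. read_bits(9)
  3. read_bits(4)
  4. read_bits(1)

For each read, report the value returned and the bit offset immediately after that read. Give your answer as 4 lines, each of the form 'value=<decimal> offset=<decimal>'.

Read 1: bits[0:4] width=4 -> value=14 (bin 1110); offset now 4 = byte 0 bit 4; 20 bits remain
Read 2: bits[4:13] width=9 -> value=410 (bin 110011010); offset now 13 = byte 1 bit 5; 11 bits remain
Read 3: bits[13:17] width=4 -> value=12 (bin 1100); offset now 17 = byte 2 bit 1; 7 bits remain
Read 4: bits[17:18] width=1 -> value=0 (bin 0); offset now 18 = byte 2 bit 2; 6 bits remain

Answer: value=14 offset=4
value=410 offset=13
value=12 offset=17
value=0 offset=18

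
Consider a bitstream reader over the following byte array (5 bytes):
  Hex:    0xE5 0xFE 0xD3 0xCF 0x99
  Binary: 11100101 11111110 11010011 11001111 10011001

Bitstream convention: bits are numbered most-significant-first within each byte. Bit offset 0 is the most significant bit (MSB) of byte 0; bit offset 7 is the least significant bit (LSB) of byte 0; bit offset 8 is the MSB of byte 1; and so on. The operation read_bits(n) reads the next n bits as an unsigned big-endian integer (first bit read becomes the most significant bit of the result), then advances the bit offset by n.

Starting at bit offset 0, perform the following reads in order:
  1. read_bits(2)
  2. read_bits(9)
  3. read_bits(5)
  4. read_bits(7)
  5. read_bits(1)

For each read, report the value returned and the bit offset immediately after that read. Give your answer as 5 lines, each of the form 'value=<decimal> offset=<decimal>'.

Answer: value=3 offset=2
value=303 offset=11
value=30 offset=16
value=105 offset=23
value=1 offset=24

Derivation:
Read 1: bits[0:2] width=2 -> value=3 (bin 11); offset now 2 = byte 0 bit 2; 38 bits remain
Read 2: bits[2:11] width=9 -> value=303 (bin 100101111); offset now 11 = byte 1 bit 3; 29 bits remain
Read 3: bits[11:16] width=5 -> value=30 (bin 11110); offset now 16 = byte 2 bit 0; 24 bits remain
Read 4: bits[16:23] width=7 -> value=105 (bin 1101001); offset now 23 = byte 2 bit 7; 17 bits remain
Read 5: bits[23:24] width=1 -> value=1 (bin 1); offset now 24 = byte 3 bit 0; 16 bits remain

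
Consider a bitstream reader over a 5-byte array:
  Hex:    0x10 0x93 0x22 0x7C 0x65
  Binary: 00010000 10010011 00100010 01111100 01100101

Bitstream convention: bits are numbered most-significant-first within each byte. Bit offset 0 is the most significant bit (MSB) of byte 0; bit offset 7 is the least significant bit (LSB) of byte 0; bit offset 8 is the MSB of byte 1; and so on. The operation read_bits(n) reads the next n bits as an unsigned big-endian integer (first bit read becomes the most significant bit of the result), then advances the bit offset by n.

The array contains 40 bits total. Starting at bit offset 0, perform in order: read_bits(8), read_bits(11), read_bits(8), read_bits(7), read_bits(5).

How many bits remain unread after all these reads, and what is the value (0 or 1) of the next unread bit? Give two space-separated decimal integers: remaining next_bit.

Answer: 1 1

Derivation:
Read 1: bits[0:8] width=8 -> value=16 (bin 00010000); offset now 8 = byte 1 bit 0; 32 bits remain
Read 2: bits[8:19] width=11 -> value=1177 (bin 10010011001); offset now 19 = byte 2 bit 3; 21 bits remain
Read 3: bits[19:27] width=8 -> value=19 (bin 00010011); offset now 27 = byte 3 bit 3; 13 bits remain
Read 4: bits[27:34] width=7 -> value=113 (bin 1110001); offset now 34 = byte 4 bit 2; 6 bits remain
Read 5: bits[34:39] width=5 -> value=18 (bin 10010); offset now 39 = byte 4 bit 7; 1 bits remain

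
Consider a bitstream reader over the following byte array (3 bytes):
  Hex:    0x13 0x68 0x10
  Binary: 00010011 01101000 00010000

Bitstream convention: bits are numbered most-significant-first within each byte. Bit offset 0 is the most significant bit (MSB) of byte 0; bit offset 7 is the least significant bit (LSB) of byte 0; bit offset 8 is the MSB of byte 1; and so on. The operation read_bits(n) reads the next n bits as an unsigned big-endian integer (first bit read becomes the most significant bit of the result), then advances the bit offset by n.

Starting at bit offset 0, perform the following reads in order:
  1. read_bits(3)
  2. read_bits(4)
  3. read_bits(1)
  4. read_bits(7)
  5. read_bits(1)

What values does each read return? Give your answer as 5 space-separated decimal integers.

Answer: 0 9 1 52 0

Derivation:
Read 1: bits[0:3] width=3 -> value=0 (bin 000); offset now 3 = byte 0 bit 3; 21 bits remain
Read 2: bits[3:7] width=4 -> value=9 (bin 1001); offset now 7 = byte 0 bit 7; 17 bits remain
Read 3: bits[7:8] width=1 -> value=1 (bin 1); offset now 8 = byte 1 bit 0; 16 bits remain
Read 4: bits[8:15] width=7 -> value=52 (bin 0110100); offset now 15 = byte 1 bit 7; 9 bits remain
Read 5: bits[15:16] width=1 -> value=0 (bin 0); offset now 16 = byte 2 bit 0; 8 bits remain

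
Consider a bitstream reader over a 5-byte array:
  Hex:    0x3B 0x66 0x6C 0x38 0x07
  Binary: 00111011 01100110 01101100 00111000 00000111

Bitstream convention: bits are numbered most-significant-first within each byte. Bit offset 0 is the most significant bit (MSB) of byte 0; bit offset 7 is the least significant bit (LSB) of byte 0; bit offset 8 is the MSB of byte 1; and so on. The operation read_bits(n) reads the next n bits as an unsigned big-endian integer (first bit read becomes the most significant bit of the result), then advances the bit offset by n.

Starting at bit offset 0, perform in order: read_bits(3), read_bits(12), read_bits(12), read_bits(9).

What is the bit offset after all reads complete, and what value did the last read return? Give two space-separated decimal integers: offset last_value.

Read 1: bits[0:3] width=3 -> value=1 (bin 001); offset now 3 = byte 0 bit 3; 37 bits remain
Read 2: bits[3:15] width=12 -> value=3507 (bin 110110110011); offset now 15 = byte 1 bit 7; 25 bits remain
Read 3: bits[15:27] width=12 -> value=865 (bin 001101100001); offset now 27 = byte 3 bit 3; 13 bits remain
Read 4: bits[27:36] width=9 -> value=384 (bin 110000000); offset now 36 = byte 4 bit 4; 4 bits remain

Answer: 36 384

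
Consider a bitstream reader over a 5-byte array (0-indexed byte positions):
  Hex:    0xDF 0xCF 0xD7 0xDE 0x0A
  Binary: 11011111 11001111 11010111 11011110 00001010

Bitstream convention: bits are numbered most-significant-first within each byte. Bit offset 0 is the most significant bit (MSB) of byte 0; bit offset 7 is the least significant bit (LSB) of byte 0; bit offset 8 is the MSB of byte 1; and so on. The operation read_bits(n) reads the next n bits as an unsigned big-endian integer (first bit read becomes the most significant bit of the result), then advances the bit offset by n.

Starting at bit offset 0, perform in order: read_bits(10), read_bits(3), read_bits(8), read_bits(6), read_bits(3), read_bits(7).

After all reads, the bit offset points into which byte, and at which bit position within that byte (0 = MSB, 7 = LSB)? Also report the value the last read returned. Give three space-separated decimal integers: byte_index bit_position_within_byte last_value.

Answer: 4 5 65

Derivation:
Read 1: bits[0:10] width=10 -> value=895 (bin 1101111111); offset now 10 = byte 1 bit 2; 30 bits remain
Read 2: bits[10:13] width=3 -> value=1 (bin 001); offset now 13 = byte 1 bit 5; 27 bits remain
Read 3: bits[13:21] width=8 -> value=250 (bin 11111010); offset now 21 = byte 2 bit 5; 19 bits remain
Read 4: bits[21:27] width=6 -> value=62 (bin 111110); offset now 27 = byte 3 bit 3; 13 bits remain
Read 5: bits[27:30] width=3 -> value=7 (bin 111); offset now 30 = byte 3 bit 6; 10 bits remain
Read 6: bits[30:37] width=7 -> value=65 (bin 1000001); offset now 37 = byte 4 bit 5; 3 bits remain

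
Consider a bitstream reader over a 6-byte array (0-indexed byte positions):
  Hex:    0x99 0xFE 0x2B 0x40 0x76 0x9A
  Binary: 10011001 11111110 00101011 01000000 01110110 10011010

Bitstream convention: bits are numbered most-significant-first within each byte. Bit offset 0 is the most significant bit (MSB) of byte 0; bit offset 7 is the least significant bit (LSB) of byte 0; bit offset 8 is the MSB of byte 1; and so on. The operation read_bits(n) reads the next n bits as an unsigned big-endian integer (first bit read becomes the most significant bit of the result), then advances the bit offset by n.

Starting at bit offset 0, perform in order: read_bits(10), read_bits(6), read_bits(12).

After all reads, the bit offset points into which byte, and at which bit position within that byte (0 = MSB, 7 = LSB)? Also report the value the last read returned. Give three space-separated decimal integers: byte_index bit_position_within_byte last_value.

Read 1: bits[0:10] width=10 -> value=615 (bin 1001100111); offset now 10 = byte 1 bit 2; 38 bits remain
Read 2: bits[10:16] width=6 -> value=62 (bin 111110); offset now 16 = byte 2 bit 0; 32 bits remain
Read 3: bits[16:28] width=12 -> value=692 (bin 001010110100); offset now 28 = byte 3 bit 4; 20 bits remain

Answer: 3 4 692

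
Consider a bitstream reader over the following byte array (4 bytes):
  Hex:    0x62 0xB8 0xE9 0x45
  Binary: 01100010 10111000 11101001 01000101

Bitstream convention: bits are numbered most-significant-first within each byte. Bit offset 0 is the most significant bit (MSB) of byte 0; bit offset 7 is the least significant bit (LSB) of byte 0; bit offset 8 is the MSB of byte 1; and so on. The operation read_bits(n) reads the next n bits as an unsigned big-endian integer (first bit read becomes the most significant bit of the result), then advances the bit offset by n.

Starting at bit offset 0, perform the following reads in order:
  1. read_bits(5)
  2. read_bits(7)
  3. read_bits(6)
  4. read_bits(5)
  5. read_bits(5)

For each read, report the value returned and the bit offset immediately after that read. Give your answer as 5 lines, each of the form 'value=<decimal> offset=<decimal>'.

Answer: value=12 offset=5
value=43 offset=12
value=35 offset=18
value=20 offset=23
value=20 offset=28

Derivation:
Read 1: bits[0:5] width=5 -> value=12 (bin 01100); offset now 5 = byte 0 bit 5; 27 bits remain
Read 2: bits[5:12] width=7 -> value=43 (bin 0101011); offset now 12 = byte 1 bit 4; 20 bits remain
Read 3: bits[12:18] width=6 -> value=35 (bin 100011); offset now 18 = byte 2 bit 2; 14 bits remain
Read 4: bits[18:23] width=5 -> value=20 (bin 10100); offset now 23 = byte 2 bit 7; 9 bits remain
Read 5: bits[23:28] width=5 -> value=20 (bin 10100); offset now 28 = byte 3 bit 4; 4 bits remain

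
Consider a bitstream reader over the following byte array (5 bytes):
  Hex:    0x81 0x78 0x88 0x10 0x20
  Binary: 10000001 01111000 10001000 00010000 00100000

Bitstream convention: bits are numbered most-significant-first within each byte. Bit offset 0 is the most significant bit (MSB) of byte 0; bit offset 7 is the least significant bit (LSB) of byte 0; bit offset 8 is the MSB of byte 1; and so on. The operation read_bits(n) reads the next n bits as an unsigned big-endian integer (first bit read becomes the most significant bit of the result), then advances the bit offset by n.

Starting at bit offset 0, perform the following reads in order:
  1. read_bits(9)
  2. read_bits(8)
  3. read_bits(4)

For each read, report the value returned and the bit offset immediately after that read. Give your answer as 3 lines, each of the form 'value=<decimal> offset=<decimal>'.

Answer: value=258 offset=9
value=241 offset=17
value=1 offset=21

Derivation:
Read 1: bits[0:9] width=9 -> value=258 (bin 100000010); offset now 9 = byte 1 bit 1; 31 bits remain
Read 2: bits[9:17] width=8 -> value=241 (bin 11110001); offset now 17 = byte 2 bit 1; 23 bits remain
Read 3: bits[17:21] width=4 -> value=1 (bin 0001); offset now 21 = byte 2 bit 5; 19 bits remain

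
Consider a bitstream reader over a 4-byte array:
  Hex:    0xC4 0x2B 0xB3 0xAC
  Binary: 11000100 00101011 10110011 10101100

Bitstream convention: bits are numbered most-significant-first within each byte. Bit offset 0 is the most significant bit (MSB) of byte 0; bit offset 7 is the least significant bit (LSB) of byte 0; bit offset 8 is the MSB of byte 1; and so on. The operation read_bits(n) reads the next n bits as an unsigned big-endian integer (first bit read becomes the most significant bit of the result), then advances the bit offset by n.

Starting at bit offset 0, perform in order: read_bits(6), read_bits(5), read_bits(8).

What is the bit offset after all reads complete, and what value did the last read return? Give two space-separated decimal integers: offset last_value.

Answer: 19 93

Derivation:
Read 1: bits[0:6] width=6 -> value=49 (bin 110001); offset now 6 = byte 0 bit 6; 26 bits remain
Read 2: bits[6:11] width=5 -> value=1 (bin 00001); offset now 11 = byte 1 bit 3; 21 bits remain
Read 3: bits[11:19] width=8 -> value=93 (bin 01011101); offset now 19 = byte 2 bit 3; 13 bits remain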